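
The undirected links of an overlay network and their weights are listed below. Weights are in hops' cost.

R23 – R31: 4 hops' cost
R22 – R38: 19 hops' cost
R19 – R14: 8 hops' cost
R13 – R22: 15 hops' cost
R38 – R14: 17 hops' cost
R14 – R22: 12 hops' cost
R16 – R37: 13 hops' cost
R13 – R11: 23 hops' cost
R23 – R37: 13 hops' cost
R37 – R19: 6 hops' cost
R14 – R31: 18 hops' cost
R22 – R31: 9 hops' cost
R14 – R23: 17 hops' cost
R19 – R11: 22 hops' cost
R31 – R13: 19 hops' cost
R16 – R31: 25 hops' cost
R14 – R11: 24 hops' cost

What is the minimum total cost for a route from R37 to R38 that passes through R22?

Shortest R37→R22: R37 → R19 → R14 → R22 = 26
Shortest R22→R38: R22 → R38 = 19
Total via R22: 26 + 19 = 45 hops' cost.

45 hops' cost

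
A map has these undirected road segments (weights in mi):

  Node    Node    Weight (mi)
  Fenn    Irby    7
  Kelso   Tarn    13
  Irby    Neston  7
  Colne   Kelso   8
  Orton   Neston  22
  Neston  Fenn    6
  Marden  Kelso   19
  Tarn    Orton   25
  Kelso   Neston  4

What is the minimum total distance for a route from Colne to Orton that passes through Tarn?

46 mi

Shortest Colne→Tarn: Colne–Kelso–Tarn = 21
Best Tarn to Orton: Tarn–Orton costing 25
Total via Tarn: 21 + 25 = 46 mi.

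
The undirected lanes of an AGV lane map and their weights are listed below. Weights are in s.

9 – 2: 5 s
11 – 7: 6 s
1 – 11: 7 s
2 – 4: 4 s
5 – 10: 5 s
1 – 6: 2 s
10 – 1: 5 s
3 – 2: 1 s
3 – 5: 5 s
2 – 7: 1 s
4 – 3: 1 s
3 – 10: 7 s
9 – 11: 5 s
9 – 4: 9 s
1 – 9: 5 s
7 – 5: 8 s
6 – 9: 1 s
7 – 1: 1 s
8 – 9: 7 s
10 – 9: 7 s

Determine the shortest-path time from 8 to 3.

Settle nodes by increasing distance from 8:
8: 0
9: 7  (via 8)
6: 8  (via 9)
1: 10  (via 6)
7: 11  (via 1)
2: 12  (via 9)
11: 12  (via 9)
3: 13  (via 2)
Shortest route: 8 → 9 → 2 → 3 = 13 s.

13 s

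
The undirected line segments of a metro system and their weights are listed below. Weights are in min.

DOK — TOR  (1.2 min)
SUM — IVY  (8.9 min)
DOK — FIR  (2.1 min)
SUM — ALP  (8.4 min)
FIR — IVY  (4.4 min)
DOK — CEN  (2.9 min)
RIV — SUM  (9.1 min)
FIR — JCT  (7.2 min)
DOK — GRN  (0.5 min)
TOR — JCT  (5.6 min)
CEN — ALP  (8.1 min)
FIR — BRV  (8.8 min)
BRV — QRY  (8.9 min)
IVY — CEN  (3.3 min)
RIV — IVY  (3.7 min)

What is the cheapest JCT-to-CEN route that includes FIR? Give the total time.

12.2 min

Best JCT to FIR: JCT–FIR costing 7.2
Shortest FIR→CEN: FIR–DOK–CEN = 5
Total via FIR: 7.2 + 5 = 12.2 min.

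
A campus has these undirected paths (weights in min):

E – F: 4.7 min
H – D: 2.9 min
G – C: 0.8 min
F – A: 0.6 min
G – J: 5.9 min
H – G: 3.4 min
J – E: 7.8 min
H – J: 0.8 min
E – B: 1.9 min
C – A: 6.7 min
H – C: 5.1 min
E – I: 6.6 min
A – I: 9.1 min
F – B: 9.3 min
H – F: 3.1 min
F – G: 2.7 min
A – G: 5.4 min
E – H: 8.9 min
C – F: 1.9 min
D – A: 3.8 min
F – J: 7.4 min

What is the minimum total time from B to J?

9.7 min

Shortest distances from B:
B: 0
E: 1.9  (via B)
F: 6.6  (via E)
A: 7.2  (via F)
C: 8.5  (via F)
I: 8.5  (via E)
G: 9.3  (via F)
H: 9.7  (via F)
J: 9.7  (via E)
Shortest route: B → E → J = 9.7 min.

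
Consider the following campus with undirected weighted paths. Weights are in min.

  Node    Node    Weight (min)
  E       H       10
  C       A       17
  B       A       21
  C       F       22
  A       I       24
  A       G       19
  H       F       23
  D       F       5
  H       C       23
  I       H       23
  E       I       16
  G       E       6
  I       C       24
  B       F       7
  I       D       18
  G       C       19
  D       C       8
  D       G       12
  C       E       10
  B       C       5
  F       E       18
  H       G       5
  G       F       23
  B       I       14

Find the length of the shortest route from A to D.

25 min

Settle nodes by increasing distance from A:
A: 0
C: 17  (via A)
G: 19  (via A)
B: 21  (via A)
H: 24  (via G)
I: 24  (via A)
D: 25  (via C)
Shortest route: A–C–D = 25 min.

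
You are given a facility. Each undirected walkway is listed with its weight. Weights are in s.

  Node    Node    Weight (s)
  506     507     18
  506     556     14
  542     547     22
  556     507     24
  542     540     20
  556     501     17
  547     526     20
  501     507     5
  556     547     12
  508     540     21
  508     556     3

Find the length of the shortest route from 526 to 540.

Compare a few routes:
526–547–556–508–540: 20+12+3+21 = 56
526–547–542–540: 20+22+20 = 62
Cheapest is 526–547–556–508–540 at 56 s.

56 s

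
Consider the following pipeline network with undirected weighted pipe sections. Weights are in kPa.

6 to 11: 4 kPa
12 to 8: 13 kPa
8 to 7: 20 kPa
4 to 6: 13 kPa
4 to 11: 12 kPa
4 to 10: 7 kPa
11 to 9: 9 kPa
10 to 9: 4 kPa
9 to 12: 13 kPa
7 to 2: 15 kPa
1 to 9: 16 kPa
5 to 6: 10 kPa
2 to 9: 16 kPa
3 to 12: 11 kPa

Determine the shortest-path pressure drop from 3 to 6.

37 kPa

Enumerating some paths:
3 → 12 → 9 → 11 → 6: 11+13+9+4 = 37
3 → 12 → 9 → 10 → 4 → 6: 11+13+4+7+13 = 48
The minimum is 37 kPa via 3 → 12 → 9 → 11 → 6.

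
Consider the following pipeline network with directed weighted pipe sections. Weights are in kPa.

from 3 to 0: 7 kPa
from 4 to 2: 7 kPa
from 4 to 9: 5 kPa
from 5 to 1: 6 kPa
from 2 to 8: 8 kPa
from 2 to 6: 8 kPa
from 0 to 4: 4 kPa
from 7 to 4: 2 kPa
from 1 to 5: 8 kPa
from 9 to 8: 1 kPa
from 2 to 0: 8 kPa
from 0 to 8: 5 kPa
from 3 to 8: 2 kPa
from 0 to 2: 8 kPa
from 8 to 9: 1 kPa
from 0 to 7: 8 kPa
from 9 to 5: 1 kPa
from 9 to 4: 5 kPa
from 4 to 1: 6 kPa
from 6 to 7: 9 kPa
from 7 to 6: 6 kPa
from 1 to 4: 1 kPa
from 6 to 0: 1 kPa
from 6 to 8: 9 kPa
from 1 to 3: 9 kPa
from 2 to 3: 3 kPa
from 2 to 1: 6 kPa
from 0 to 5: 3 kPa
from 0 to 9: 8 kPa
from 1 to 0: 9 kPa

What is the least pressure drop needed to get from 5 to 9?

12 kPa

Compare a few routes:
5 → 1 → 3 → 8 → 9: 6+9+2+1 = 18
5 → 1 → 4 → 9: 6+1+5 = 12
The minimum is 12 kPa via 5 → 1 → 4 → 9.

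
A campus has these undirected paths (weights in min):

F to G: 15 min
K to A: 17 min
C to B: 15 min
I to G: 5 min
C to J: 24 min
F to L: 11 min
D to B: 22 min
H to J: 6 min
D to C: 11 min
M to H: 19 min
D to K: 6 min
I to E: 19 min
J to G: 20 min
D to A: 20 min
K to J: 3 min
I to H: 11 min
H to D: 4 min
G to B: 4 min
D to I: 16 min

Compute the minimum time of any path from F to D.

Running Dijkstra from F:
F: 0
L: 11  (via F)
G: 15  (via F)
B: 19  (via G)
I: 20  (via G)
H: 31  (via I)
C: 34  (via B)
D: 35  (via H)
Shortest route: F–G–I–H–D = 35 min.

35 min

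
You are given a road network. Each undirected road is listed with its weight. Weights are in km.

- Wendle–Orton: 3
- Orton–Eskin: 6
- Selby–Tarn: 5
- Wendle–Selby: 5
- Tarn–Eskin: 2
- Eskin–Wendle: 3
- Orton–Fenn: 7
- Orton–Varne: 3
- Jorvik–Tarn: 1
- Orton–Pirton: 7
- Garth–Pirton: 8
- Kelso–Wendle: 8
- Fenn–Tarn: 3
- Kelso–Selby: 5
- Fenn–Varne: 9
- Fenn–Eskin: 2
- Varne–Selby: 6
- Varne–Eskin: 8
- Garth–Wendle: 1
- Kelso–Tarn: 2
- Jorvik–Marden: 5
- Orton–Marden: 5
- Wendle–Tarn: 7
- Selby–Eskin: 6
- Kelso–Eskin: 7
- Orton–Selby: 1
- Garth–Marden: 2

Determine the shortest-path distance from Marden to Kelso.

8 km

Running Dijkstra from Marden:
Marden: 0
Garth: 2  (via Marden)
Wendle: 3  (via Garth)
Orton: 5  (via Marden)
Jorvik: 5  (via Marden)
Tarn: 6  (via Jorvik)
Selby: 6  (via Orton)
Eskin: 6  (via Wendle)
Varne: 8  (via Orton)
Fenn: 8  (via Eskin)
Kelso: 8  (via Tarn)
Shortest route: Marden–Jorvik–Tarn–Kelso = 8 km.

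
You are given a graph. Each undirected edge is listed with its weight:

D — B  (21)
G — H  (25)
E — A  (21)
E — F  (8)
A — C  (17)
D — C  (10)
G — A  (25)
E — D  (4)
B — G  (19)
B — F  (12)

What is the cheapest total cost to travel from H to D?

Shortest distances from H:
H: 0
G: 25  (via H)
B: 44  (via G)
A: 50  (via G)
F: 56  (via B)
E: 64  (via F)
D: 65  (via B)
Shortest route: H → G → B → D = 65.

65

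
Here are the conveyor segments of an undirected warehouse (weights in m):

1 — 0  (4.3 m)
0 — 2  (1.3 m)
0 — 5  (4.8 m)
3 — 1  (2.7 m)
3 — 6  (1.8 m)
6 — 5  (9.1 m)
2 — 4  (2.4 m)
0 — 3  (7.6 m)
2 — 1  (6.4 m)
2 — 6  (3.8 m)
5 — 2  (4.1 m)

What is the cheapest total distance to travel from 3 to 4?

Settle nodes by increasing distance from 3:
3: 0
6: 1.8  (via 3)
1: 2.7  (via 3)
2: 5.6  (via 6)
0: 6.9  (via 2)
4: 8  (via 2)
Shortest route: 3 → 6 → 2 → 4 = 8 m.

8 m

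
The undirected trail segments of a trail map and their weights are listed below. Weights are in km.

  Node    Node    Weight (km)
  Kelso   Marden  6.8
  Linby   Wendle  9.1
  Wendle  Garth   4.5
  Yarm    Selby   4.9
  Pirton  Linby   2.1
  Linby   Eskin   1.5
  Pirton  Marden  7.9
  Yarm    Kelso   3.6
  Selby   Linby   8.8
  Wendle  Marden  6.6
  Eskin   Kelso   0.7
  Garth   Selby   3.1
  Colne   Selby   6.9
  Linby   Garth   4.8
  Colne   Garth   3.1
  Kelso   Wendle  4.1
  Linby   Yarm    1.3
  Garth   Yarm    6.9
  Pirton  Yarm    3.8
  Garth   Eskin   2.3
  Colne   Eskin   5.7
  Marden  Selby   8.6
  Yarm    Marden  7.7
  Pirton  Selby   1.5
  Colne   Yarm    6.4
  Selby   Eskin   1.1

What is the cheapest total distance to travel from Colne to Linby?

Shortest distances from Colne:
Colne: 0
Garth: 3.1  (via Colne)
Eskin: 5.4  (via Garth)
Kelso: 6.1  (via Eskin)
Selby: 6.2  (via Garth)
Yarm: 6.4  (via Colne)
Linby: 6.9  (via Eskin)
Shortest route: Colne → Garth → Eskin → Linby = 6.9 km.

6.9 km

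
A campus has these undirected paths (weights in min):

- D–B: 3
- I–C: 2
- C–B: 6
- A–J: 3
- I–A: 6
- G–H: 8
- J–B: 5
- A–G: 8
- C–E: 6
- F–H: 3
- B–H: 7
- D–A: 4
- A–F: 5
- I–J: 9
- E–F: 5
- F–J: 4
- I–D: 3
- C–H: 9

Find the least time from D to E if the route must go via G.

Shortest D→G: D → A → G = 12
Best G to E: G → H → F → E costing 16
Total via G: 12 + 16 = 28 min.

28 min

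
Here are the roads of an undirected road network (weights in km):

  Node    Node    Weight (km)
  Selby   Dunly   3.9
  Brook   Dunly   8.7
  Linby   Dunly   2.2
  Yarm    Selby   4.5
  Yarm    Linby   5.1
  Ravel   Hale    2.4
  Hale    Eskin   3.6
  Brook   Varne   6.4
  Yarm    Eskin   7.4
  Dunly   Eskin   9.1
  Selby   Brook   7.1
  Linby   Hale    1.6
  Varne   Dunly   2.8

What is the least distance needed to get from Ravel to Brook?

Enumerating some paths:
Ravel–Hale–Linby–Yarm–Selby–Brook: 2.4+1.6+5.1+4.5+7.1 = 20.7
Ravel–Hale–Linby–Dunly–Brook: 2.4+1.6+2.2+8.7 = 14.9
Ravel–Hale–Linby–Dunly–Selby–Brook: 2.4+1.6+2.2+3.9+7.1 = 17.2
Ravel–Hale–Linby–Dunly–Varne–Brook: 2.4+1.6+2.2+2.8+6.4 = 15.4
Cheapest is Ravel–Hale–Linby–Dunly–Brook at 14.9 km.

14.9 km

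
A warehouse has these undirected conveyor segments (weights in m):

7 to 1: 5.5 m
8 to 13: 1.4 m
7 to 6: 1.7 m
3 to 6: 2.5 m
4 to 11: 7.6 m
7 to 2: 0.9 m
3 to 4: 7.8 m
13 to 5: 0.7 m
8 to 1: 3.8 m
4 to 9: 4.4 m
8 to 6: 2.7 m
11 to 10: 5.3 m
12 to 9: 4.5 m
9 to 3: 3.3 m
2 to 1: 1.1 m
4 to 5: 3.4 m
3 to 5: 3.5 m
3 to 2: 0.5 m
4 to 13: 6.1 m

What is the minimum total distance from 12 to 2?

Compare a few routes:
12–9–4–5–3–2: 4.5+4.4+3.4+3.5+0.5 = 16.3
12–9–4–3–2: 4.5+4.4+7.8+0.5 = 17.2
12–9–3–6–7–2: 4.5+3.3+2.5+1.7+0.9 = 12.9
12–9–3–2: 4.5+3.3+0.5 = 8.3
Cheapest is 12–9–3–2 at 8.3 m.

8.3 m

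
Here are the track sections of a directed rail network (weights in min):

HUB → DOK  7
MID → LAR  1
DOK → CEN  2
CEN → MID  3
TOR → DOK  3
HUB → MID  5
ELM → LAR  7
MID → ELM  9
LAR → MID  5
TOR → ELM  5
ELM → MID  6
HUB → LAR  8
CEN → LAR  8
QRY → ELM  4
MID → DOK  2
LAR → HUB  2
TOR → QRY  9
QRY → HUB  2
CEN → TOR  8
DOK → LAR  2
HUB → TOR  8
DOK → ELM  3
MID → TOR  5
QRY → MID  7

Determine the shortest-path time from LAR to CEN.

9 min

Candidate routes:
LAR–HUB–DOK–CEN: 2+7+2 = 11
LAR–MID–DOK–CEN: 5+2+2 = 9
LAR–HUB–MID–DOK–CEN: 2+5+2+2 = 11
The minimum is 9 min via LAR–MID–DOK–CEN.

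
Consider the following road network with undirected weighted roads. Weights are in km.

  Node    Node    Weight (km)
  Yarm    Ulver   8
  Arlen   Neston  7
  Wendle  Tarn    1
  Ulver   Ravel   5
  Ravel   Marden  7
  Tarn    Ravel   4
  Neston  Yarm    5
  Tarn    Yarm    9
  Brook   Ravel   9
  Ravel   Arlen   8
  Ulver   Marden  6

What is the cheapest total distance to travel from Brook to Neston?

Shortest distances from Brook:
Brook: 0
Ravel: 9  (via Brook)
Tarn: 13  (via Ravel)
Ulver: 14  (via Ravel)
Wendle: 14  (via Tarn)
Marden: 16  (via Ravel)
Arlen: 17  (via Ravel)
Yarm: 22  (via Tarn)
Neston: 24  (via Arlen)
Shortest route: Brook–Ravel–Arlen–Neston = 24 km.

24 km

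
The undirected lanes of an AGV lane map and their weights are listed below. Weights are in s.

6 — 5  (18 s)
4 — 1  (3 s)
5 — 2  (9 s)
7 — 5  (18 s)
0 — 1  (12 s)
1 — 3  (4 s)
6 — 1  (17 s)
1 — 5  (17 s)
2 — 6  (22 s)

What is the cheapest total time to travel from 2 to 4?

Settle nodes by increasing distance from 2:
2: 0
5: 9  (via 2)
6: 22  (via 2)
1: 26  (via 5)
7: 27  (via 5)
4: 29  (via 1)
Shortest route: 2–5–1–4 = 29 s.

29 s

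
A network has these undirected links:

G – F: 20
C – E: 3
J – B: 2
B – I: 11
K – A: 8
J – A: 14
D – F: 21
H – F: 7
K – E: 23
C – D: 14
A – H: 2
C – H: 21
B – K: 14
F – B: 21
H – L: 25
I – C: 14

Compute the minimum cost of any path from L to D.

Compare a few routes:
L–H–C–D: 25+21+14 = 60
L–H–F–D: 25+7+21 = 53
Cheapest is L–H–F–D at 53.

53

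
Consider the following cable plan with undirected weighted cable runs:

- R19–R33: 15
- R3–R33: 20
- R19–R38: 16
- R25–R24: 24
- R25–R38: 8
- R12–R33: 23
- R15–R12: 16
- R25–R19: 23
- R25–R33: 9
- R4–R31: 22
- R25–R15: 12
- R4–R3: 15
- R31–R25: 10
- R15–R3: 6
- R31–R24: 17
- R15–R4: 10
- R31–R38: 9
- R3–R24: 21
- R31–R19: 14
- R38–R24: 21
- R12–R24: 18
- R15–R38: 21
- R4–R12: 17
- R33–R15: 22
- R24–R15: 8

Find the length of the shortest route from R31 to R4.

22

Settle nodes by increasing distance from R31:
R31: 0
R38: 9  (via R31)
R25: 10  (via R31)
R19: 14  (via R31)
R24: 17  (via R31)
R33: 19  (via R25)
R4: 22  (via R31)
Shortest route: R31–R4 = 22.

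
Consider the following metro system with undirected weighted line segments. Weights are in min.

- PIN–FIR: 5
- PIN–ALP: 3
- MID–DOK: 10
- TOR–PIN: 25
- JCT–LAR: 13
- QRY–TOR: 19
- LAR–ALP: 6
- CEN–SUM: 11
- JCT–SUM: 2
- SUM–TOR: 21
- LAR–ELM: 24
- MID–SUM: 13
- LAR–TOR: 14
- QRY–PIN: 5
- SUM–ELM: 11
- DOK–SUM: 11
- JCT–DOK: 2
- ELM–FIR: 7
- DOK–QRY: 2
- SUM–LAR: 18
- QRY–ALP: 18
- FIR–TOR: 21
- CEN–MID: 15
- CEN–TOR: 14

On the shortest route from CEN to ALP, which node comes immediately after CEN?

Enumerating some paths:
CEN → SUM → DOK → QRY → PIN → ALP: 11+11+2+5+3 = 32
CEN → SUM → JCT → DOK → QRY → PIN → ALP: 11+2+2+2+5+3 = 25
CEN → SUM → JCT → LAR → ALP: 11+2+13+6 = 32
Cheapest is CEN → SUM → JCT → DOK → QRY → PIN → ALP at 25 min.
So from CEN the first move is to SUM.

SUM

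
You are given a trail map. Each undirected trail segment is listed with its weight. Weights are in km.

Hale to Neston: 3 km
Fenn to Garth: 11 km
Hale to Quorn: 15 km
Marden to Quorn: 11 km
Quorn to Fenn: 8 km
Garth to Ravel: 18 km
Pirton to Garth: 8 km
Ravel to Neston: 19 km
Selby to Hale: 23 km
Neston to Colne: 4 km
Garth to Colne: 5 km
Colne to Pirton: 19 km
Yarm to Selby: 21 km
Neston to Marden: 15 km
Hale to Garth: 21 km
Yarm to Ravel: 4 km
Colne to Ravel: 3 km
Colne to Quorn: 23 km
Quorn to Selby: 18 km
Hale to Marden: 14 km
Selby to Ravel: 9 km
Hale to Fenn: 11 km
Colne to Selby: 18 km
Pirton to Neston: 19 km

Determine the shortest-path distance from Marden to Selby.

Settle nodes by increasing distance from Marden:
Marden: 0
Quorn: 11  (via Marden)
Hale: 14  (via Marden)
Neston: 15  (via Marden)
Colne: 19  (via Neston)
Fenn: 19  (via Quorn)
Ravel: 22  (via Colne)
Garth: 24  (via Colne)
Yarm: 26  (via Ravel)
Selby: 29  (via Quorn)
Shortest route: Marden–Quorn–Selby = 29 km.

29 km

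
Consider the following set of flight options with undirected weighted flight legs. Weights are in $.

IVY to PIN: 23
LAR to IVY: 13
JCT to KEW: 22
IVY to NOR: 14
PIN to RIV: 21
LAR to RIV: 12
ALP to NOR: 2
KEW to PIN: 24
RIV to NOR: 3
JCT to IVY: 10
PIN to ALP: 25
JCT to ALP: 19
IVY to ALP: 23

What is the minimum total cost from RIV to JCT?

$24

Shortest distances from RIV:
RIV: 0
NOR: 3  (via RIV)
ALP: 5  (via NOR)
LAR: 12  (via RIV)
IVY: 17  (via NOR)
PIN: 21  (via RIV)
JCT: 24  (via ALP)
Shortest route: RIV–NOR–ALP–JCT = $24.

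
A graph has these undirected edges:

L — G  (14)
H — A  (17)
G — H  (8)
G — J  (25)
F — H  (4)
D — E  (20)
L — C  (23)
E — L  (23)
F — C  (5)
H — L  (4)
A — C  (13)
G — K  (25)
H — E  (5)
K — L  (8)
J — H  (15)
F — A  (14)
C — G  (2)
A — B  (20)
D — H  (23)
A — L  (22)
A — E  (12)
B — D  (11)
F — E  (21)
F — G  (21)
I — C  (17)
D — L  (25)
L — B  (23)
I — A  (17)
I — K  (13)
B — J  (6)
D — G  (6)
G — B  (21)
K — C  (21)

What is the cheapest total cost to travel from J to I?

40

Candidate routes:
J - H - G - C - I: 15+8+2+17 = 42
J - H - L - K - I: 15+4+8+13 = 40
J - H - F - C - I: 15+4+5+17 = 41
The minimum is 40 via J - H - L - K - I.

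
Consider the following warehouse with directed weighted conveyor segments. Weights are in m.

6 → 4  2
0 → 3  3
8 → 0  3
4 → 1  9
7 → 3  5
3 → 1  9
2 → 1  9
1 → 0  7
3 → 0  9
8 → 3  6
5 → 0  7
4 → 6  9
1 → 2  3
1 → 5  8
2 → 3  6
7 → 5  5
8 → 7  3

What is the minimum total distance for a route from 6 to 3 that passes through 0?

21 m

Best 6 to 0: 6 → 4 → 1 → 0 costing 18
Best 0 to 3: 0 → 3 costing 3
Total via 0: 18 + 3 = 21 m.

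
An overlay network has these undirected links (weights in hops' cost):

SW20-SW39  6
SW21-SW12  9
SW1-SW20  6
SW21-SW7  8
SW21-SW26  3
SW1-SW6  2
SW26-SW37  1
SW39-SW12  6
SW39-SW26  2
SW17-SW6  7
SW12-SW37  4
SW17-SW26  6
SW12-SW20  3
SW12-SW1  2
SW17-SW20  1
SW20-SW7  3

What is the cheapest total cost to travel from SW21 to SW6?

12 hops' cost

Settle nodes by increasing distance from SW21:
SW21: 0
SW26: 3  (via SW21)
SW37: 4  (via SW26)
SW39: 5  (via SW26)
SW12: 8  (via SW37)
SW7: 8  (via SW21)
SW17: 9  (via SW26)
SW1: 10  (via SW12)
SW20: 10  (via SW17)
SW6: 12  (via SW1)
Shortest route: SW21 → SW26 → SW37 → SW12 → SW1 → SW6 = 12 hops' cost.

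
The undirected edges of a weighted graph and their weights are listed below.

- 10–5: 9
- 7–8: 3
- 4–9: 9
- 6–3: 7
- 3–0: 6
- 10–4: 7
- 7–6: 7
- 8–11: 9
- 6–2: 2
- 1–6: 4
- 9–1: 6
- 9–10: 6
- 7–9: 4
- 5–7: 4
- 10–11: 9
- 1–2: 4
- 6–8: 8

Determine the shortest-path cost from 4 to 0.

32

Compare a few routes:
4 → 9 → 1 → 2 → 6 → 3 → 0: 9+6+4+2+7+6 = 34
4 → 9 → 7 → 6 → 3 → 0: 9+4+7+7+6 = 33
4 → 9 → 1 → 6 → 3 → 0: 9+6+4+7+6 = 32
4 → 10 → 9 → 1 → 6 → 3 → 0: 7+6+6+4+7+6 = 36
The minimum is 32 via 4 → 9 → 1 → 6 → 3 → 0.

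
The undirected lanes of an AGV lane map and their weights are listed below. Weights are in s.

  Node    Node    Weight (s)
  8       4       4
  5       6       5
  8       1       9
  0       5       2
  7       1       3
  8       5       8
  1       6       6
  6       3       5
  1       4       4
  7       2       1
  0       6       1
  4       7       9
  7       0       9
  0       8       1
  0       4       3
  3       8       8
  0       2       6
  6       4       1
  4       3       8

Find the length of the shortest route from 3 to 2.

Shortest distances from 3:
3: 0
6: 5  (via 3)
0: 6  (via 6)
4: 6  (via 6)
8: 7  (via 0)
5: 8  (via 0)
1: 10  (via 4)
2: 12  (via 0)
Shortest route: 3 → 6 → 0 → 2 = 12 s.

12 s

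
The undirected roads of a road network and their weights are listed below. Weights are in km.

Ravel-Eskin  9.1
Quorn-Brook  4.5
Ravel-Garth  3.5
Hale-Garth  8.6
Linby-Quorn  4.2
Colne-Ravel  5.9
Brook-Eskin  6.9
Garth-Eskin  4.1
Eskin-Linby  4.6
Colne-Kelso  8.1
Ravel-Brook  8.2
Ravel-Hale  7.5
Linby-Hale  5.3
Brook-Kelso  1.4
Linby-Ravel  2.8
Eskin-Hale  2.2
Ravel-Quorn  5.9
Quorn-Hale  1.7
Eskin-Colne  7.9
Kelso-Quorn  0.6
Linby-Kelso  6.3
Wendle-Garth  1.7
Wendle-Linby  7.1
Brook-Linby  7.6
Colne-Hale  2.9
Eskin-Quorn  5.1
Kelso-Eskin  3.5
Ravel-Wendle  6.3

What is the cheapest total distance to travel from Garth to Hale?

Compare a few routes:
Garth → Hale: 8.6 = 8.6
Garth → Eskin → Hale: 4.1+2.2 = 6.3
The minimum is 6.3 km via Garth → Eskin → Hale.

6.3 km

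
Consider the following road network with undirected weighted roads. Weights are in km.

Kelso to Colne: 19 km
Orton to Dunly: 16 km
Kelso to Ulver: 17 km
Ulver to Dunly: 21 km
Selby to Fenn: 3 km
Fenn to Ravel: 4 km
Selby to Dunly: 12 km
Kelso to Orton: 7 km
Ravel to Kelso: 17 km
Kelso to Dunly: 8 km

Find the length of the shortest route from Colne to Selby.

Settle nodes by increasing distance from Colne:
Colne: 0
Kelso: 19  (via Colne)
Orton: 26  (via Kelso)
Dunly: 27  (via Kelso)
Ravel: 36  (via Kelso)
Ulver: 36  (via Kelso)
Selby: 39  (via Dunly)
Shortest route: Colne → Kelso → Dunly → Selby = 39 km.

39 km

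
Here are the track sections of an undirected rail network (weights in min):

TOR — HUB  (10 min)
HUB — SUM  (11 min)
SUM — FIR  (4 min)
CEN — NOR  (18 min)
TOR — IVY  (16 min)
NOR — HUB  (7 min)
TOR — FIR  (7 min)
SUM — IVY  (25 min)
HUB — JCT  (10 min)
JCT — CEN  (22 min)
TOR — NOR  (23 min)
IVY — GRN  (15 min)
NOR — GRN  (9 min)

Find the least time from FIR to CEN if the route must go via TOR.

Best FIR to TOR: FIR → TOR costing 7
Shortest TOR→CEN: TOR → HUB → NOR → CEN = 35
Total via TOR: 7 + 35 = 42 min.

42 min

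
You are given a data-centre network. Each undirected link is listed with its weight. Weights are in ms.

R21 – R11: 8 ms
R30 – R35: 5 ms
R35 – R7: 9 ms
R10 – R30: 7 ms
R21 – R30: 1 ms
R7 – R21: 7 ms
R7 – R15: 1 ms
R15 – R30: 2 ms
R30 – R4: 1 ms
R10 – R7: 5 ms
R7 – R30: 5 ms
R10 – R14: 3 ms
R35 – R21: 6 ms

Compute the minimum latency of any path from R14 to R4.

Compare a few routes:
R14 → R10 → R7 → R15 → R30 → R4: 3+5+1+2+1 = 12
R14 → R10 → R30 → R4: 3+7+1 = 11
The minimum is 11 ms via R14 → R10 → R30 → R4.

11 ms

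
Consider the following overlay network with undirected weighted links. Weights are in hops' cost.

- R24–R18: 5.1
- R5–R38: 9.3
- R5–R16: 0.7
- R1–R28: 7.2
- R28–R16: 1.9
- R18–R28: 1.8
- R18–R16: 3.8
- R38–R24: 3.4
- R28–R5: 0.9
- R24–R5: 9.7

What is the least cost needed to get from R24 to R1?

Candidate routes:
R24 - R18 - R28 - R1: 5.1+1.8+7.2 = 14.1
R24 - R18 - R16 - R28 - R1: 5.1+3.8+1.9+7.2 = 18
R24 - R18 - R16 - R5 - R28 - R1: 5.1+3.8+0.7+0.9+7.2 = 17.7
R24 - R5 - R28 - R1: 9.7+0.9+7.2 = 17.8
The minimum is 14.1 hops' cost via R24 - R18 - R28 - R1.

14.1 hops' cost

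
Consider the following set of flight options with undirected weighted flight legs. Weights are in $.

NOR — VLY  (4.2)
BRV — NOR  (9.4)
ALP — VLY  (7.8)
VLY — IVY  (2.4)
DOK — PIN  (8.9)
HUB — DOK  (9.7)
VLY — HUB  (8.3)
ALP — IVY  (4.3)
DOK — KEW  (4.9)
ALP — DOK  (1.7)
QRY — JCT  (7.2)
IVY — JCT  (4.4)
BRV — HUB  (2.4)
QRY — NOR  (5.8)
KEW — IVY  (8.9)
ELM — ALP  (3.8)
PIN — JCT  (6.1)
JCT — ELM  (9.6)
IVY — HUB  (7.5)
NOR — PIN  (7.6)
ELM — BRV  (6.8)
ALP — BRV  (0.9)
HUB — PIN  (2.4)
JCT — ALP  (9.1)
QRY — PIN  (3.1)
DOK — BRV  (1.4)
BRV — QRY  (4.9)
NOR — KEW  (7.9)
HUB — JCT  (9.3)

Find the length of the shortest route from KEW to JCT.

Enumerating some paths:
KEW–IVY–JCT: 8.9+4.4 = 13.3
KEW–DOK–ALP–IVY–JCT: 4.9+1.7+4.3+4.4 = 15.3
Cheapest is KEW–IVY–JCT at $13.3.

$13.3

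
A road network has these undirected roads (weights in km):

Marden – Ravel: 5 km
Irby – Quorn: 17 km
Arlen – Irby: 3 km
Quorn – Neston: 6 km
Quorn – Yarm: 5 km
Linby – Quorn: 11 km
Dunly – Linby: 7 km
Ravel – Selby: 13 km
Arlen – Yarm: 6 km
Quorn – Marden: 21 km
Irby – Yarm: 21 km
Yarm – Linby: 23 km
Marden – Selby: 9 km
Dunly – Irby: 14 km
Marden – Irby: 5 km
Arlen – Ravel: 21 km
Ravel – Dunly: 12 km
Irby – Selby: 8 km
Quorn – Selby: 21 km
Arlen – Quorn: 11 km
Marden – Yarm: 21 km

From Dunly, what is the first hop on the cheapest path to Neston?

Compare a few routes:
Dunly–Irby–Arlen–Quorn–Neston: 14+3+11+6 = 34
Dunly–Irby–Arlen–Yarm–Quorn–Neston: 14+3+6+5+6 = 34
Dunly–Linby–Quorn–Neston: 7+11+6 = 24
Dunly–Irby–Quorn–Neston: 14+17+6 = 37
Cheapest is Dunly–Linby–Quorn–Neston at 24 km.
So from Dunly the first move is to Linby.

Linby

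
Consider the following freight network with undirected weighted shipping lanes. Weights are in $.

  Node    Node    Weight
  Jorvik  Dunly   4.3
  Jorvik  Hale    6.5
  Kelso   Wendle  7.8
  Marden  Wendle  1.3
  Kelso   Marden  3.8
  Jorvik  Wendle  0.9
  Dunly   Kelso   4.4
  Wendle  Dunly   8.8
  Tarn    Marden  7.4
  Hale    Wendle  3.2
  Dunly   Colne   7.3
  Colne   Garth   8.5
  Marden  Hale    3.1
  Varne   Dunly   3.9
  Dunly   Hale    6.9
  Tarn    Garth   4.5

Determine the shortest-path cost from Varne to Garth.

Settle nodes by increasing distance from Varne:
Varne: 0
Dunly: 3.9  (via Varne)
Jorvik: 8.2  (via Dunly)
Kelso: 8.3  (via Dunly)
Wendle: 9.1  (via Jorvik)
Marden: 10.4  (via Wendle)
Hale: 10.8  (via Dunly)
Colne: 11.2  (via Dunly)
Tarn: 17.8  (via Marden)
Garth: 19.7  (via Colne)
Shortest route: Varne–Dunly–Colne–Garth = $19.7.

$19.7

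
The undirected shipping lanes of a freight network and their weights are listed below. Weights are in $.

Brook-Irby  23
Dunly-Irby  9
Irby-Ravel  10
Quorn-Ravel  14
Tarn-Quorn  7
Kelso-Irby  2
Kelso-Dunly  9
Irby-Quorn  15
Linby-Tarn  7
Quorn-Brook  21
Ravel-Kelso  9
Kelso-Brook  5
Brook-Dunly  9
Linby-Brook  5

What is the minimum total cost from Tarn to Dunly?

Compare a few routes:
Tarn → Linby → Brook → Dunly: 7+5+9 = 21
Tarn → Linby → Brook → Kelso → Dunly: 7+5+5+9 = 26
The minimum is $21 via Tarn → Linby → Brook → Dunly.

$21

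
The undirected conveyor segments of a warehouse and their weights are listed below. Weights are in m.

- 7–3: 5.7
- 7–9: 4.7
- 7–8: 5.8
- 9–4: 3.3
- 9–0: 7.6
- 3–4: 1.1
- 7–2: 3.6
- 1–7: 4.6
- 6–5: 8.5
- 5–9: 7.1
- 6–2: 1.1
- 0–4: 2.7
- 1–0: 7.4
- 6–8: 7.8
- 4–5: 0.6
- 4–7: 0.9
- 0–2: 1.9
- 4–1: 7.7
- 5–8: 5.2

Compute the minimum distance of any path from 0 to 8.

Settle nodes by increasing distance from 0:
0: 0
2: 1.9  (via 0)
4: 2.7  (via 0)
6: 3  (via 2)
5: 3.3  (via 4)
7: 3.6  (via 4)
3: 3.8  (via 4)
9: 6  (via 4)
1: 7.4  (via 0)
8: 8.5  (via 5)
Shortest route: 0–4–5–8 = 8.5 m.

8.5 m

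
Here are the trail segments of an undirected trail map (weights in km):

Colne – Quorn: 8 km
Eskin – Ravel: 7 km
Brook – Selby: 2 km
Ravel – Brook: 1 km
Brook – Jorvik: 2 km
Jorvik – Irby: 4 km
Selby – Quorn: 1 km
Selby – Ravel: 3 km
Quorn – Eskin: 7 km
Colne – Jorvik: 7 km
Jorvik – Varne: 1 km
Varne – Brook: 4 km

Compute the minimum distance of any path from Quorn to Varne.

6 km

Compare a few routes:
Quorn–Selby–Brook–Jorvik–Varne: 1+2+2+1 = 6
Quorn–Selby–Ravel–Brook–Jorvik–Varne: 1+3+1+2+1 = 8
Quorn–Selby–Ravel–Brook–Varne: 1+3+1+4 = 9
Quorn–Selby–Brook–Varne: 1+2+4 = 7
Cheapest is Quorn–Selby–Brook–Jorvik–Varne at 6 km.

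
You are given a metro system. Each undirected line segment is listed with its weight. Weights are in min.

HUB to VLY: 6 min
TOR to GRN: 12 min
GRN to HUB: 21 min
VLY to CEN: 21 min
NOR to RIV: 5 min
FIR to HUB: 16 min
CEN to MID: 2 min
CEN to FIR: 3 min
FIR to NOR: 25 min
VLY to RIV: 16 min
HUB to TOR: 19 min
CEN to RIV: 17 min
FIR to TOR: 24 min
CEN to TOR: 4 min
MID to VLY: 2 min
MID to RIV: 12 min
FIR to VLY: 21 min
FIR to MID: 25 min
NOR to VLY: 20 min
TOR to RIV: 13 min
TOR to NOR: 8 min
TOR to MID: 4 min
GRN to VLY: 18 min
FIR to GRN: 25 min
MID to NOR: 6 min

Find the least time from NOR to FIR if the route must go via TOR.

Best NOR to TOR: NOR–TOR costing 8
Best TOR to FIR: TOR–CEN–FIR costing 7
Total via TOR: 8 + 7 = 15 min.

15 min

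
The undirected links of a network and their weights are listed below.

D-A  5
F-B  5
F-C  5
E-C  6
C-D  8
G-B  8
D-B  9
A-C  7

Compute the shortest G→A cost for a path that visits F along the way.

25

Shortest G→F: G → B → F = 13
Best F to A: F → C → A costing 12
Total via F: 13 + 12 = 25.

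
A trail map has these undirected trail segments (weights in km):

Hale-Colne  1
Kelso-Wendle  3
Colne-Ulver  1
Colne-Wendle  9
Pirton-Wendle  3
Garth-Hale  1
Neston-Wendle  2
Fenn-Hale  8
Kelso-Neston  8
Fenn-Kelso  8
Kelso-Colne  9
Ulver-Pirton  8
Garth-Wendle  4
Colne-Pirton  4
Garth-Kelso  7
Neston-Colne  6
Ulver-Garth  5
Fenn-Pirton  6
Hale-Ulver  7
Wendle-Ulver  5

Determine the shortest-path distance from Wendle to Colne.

Running Dijkstra from Wendle:
Wendle: 0
Neston: 2  (via Wendle)
Pirton: 3  (via Wendle)
Kelso: 3  (via Wendle)
Garth: 4  (via Wendle)
Hale: 5  (via Garth)
Ulver: 5  (via Wendle)
Colne: 6  (via Hale)
Shortest route: Wendle–Garth–Hale–Colne = 6 km.

6 km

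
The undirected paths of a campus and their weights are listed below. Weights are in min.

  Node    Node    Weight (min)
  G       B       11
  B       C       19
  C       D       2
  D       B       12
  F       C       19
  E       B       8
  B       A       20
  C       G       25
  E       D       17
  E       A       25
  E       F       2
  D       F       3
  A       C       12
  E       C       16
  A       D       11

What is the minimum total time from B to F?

10 min

Enumerating some paths:
B → C → D → F: 19+2+3 = 24
B → D → F: 12+3 = 15
B → E → F: 8+2 = 10
The minimum is 10 min via B → E → F.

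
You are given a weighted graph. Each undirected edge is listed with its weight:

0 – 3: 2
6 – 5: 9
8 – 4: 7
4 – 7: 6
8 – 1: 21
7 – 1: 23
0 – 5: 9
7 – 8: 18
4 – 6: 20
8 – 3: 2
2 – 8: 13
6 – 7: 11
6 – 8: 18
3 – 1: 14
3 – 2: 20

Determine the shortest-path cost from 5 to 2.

26

Compare a few routes:
5 - 6 - 8 - 2: 9+18+13 = 40
5 - 0 - 3 - 8 - 2: 9+2+2+13 = 26
5 - 0 - 3 - 2: 9+2+20 = 31
The minimum is 26 via 5 - 0 - 3 - 8 - 2.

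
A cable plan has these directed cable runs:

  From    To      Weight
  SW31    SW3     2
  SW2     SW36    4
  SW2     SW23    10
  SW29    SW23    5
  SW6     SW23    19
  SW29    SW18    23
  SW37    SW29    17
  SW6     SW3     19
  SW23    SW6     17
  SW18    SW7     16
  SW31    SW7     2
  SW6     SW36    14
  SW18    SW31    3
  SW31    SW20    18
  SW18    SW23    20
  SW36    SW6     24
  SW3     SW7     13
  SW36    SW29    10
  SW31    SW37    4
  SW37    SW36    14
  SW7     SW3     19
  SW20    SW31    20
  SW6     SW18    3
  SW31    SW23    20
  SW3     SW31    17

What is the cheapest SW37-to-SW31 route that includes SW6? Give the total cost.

Shortest SW37→SW6: SW37–SW36–SW6 = 38
Shortest SW6→SW31: SW6–SW18–SW31 = 6
Total via SW6: 38 + 6 = 44.

44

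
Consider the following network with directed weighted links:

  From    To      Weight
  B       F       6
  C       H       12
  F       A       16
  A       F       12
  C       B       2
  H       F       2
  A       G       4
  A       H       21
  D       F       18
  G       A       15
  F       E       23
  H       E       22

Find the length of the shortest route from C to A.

Candidate routes:
C - H - F - A: 12+2+16 = 30
C - B - F - A: 2+6+16 = 24
The minimum is 24 via C - B - F - A.

24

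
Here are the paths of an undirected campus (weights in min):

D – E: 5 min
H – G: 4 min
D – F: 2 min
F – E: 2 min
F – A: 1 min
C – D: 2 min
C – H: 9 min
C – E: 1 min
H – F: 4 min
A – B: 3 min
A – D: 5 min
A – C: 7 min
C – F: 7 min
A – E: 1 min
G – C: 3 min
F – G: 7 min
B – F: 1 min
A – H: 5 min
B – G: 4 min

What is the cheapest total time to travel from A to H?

5 min

Shortest distances from A:
A: 0
E: 1  (via A)
F: 1  (via A)
B: 2  (via F)
C: 2  (via E)
D: 3  (via F)
G: 5  (via C)
H: 5  (via A)
Shortest route: A → H = 5 min.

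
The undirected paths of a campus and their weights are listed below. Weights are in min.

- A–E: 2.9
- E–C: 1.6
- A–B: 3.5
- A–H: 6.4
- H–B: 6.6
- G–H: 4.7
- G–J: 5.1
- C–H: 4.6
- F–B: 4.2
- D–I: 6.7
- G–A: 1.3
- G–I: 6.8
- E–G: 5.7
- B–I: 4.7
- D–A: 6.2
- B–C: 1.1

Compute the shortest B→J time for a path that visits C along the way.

12 min

Shortest B→C: B–C = 1.1
Best C to J: C–E–A–G–J costing 10.9
Total via C: 1.1 + 10.9 = 12 min.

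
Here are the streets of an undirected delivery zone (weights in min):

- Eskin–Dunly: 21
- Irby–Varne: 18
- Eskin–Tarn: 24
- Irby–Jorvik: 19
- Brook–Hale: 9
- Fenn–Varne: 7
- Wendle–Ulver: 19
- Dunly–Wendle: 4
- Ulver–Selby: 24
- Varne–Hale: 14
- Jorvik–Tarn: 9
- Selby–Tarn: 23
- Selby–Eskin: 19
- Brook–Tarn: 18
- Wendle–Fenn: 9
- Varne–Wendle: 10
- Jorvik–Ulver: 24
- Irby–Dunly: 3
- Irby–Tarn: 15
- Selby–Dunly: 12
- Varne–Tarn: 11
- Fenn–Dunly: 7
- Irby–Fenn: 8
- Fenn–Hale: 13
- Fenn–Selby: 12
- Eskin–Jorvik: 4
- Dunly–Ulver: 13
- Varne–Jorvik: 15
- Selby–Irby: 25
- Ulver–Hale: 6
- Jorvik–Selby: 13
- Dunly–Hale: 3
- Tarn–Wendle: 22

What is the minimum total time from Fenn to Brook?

Candidate routes:
Fenn → Dunly → Hale → Brook: 7+3+9 = 19
Fenn → Hale → Brook: 13+9 = 22
Fenn → Irby → Dunly → Hale → Brook: 8+3+3+9 = 23
Fenn → Wendle → Dunly → Hale → Brook: 9+4+3+9 = 25
Cheapest is Fenn → Dunly → Hale → Brook at 19 min.

19 min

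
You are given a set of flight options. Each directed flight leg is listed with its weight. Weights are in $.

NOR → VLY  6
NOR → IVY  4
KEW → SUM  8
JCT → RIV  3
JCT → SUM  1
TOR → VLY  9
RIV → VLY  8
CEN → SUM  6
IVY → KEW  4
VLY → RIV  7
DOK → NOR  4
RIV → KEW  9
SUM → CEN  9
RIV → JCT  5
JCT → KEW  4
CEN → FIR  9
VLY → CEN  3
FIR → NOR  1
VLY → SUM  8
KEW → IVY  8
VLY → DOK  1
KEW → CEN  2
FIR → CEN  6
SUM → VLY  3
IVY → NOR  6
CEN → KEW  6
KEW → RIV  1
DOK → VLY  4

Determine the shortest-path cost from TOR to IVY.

Shortest distances from TOR:
TOR: 0
VLY: 9  (via TOR)
DOK: 10  (via VLY)
CEN: 12  (via VLY)
NOR: 14  (via DOK)
RIV: 16  (via VLY)
SUM: 17  (via VLY)
IVY: 18  (via NOR)
Shortest route: TOR–VLY–DOK–NOR–IVY = $18.

$18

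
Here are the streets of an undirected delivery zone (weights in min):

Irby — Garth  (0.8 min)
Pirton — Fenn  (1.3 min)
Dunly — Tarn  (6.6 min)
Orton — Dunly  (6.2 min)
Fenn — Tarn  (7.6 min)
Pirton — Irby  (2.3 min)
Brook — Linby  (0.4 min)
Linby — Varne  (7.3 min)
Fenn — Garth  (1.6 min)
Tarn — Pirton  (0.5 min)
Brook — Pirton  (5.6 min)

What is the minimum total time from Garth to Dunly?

Running Dijkstra from Garth:
Garth: 0
Irby: 0.8  (via Garth)
Fenn: 1.6  (via Garth)
Pirton: 2.9  (via Fenn)
Tarn: 3.4  (via Pirton)
Brook: 8.5  (via Pirton)
Linby: 8.9  (via Brook)
Dunly: 10  (via Tarn)
Shortest route: Garth → Fenn → Pirton → Tarn → Dunly = 10 min.

10 min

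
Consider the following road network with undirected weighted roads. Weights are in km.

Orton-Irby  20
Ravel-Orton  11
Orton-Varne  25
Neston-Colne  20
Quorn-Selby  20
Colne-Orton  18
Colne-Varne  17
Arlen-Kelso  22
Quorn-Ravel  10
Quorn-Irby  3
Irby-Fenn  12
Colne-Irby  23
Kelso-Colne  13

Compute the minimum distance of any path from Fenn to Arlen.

70 km

Compare a few routes:
Fenn → Irby → Colne → Kelso → Arlen: 12+23+13+22 = 70
Fenn → Irby → Orton → Colne → Kelso → Arlen: 12+20+18+13+22 = 85
Fenn → Irby → Quorn → Ravel → Orton → Colne → Kelso → Arlen: 12+3+10+11+18+13+22 = 89
The minimum is 70 km via Fenn → Irby → Colne → Kelso → Arlen.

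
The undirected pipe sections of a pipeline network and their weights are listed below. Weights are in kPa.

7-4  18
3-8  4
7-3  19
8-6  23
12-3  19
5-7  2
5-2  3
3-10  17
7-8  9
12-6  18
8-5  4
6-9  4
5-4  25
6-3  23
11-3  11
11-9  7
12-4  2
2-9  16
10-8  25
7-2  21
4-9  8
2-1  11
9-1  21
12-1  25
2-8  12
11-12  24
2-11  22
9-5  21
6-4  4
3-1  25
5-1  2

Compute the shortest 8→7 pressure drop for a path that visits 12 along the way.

43 kPa

Shortest 8→12: 8–3–12 = 23
Best 12 to 7: 12–4–7 costing 20
Total via 12: 23 + 20 = 43 kPa.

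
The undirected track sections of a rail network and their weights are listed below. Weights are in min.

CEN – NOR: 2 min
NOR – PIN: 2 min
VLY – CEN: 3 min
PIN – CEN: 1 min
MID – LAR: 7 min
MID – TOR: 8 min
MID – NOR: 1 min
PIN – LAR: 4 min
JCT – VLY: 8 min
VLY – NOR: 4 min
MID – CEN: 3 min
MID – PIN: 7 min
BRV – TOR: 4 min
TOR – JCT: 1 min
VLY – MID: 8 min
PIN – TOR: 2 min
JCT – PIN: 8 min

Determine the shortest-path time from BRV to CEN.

7 min

Compare a few routes:
BRV–TOR–PIN–NOR–CEN: 4+2+2+2 = 10
BRV–TOR–PIN–CEN: 4+2+1 = 7
BRV–TOR–PIN–NOR–MID–CEN: 4+2+2+1+3 = 12
Cheapest is BRV–TOR–PIN–CEN at 7 min.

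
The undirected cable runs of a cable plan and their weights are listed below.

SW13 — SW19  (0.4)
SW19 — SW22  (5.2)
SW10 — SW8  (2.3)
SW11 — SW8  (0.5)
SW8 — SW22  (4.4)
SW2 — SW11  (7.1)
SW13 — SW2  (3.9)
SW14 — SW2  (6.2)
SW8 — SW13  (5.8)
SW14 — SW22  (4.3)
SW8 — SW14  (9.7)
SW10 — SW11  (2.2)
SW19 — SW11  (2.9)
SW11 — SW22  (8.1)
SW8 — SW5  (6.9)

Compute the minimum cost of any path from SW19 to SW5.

10.3

Candidate routes:
SW19 - SW13 - SW8 - SW5: 0.4+5.8+6.9 = 13.1
SW19 - SW11 - SW8 - SW5: 2.9+0.5+6.9 = 10.3
SW19 - SW11 - SW10 - SW8 - SW5: 2.9+2.2+2.3+6.9 = 14.3
Cheapest is SW19 - SW11 - SW8 - SW5 at 10.3.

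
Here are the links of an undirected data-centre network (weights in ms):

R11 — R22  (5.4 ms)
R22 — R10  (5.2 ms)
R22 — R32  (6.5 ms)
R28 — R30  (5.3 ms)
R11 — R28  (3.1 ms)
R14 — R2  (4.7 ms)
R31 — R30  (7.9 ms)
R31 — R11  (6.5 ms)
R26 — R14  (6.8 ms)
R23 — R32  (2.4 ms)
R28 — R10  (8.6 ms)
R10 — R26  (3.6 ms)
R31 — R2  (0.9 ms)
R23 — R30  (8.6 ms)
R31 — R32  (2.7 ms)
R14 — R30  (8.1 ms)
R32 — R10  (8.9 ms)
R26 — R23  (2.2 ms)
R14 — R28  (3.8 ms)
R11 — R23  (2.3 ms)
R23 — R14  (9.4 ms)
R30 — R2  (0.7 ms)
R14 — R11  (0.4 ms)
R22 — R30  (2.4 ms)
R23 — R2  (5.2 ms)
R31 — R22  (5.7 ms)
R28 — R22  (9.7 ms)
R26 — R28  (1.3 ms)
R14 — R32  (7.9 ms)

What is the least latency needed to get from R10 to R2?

Enumerating some paths:
R10–R22–R31–R2: 5.2+5.7+0.9 = 11.8
R10–R22–R30–R2: 5.2+2.4+0.7 = 8.3
R10–R26–R28–R30–R2: 3.6+1.3+5.3+0.7 = 10.9
R10–R26–R23–R2: 3.6+2.2+5.2 = 11
The minimum is 8.3 ms via R10–R22–R30–R2.

8.3 ms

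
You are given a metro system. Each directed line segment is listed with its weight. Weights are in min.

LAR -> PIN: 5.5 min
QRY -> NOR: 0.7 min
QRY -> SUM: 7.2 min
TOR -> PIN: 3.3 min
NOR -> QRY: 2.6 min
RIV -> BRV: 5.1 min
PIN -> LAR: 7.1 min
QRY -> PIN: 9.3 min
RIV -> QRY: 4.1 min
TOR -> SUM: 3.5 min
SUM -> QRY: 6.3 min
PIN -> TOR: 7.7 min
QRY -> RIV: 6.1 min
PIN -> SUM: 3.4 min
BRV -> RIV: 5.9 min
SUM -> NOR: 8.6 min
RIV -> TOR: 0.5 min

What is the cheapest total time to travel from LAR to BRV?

26.4 min

Shortest distances from LAR:
LAR: 0
PIN: 5.5  (via LAR)
SUM: 8.9  (via PIN)
TOR: 13.2  (via PIN)
QRY: 15.2  (via SUM)
NOR: 15.9  (via QRY)
RIV: 21.3  (via QRY)
BRV: 26.4  (via RIV)
Shortest route: LAR → PIN → SUM → QRY → RIV → BRV = 26.4 min.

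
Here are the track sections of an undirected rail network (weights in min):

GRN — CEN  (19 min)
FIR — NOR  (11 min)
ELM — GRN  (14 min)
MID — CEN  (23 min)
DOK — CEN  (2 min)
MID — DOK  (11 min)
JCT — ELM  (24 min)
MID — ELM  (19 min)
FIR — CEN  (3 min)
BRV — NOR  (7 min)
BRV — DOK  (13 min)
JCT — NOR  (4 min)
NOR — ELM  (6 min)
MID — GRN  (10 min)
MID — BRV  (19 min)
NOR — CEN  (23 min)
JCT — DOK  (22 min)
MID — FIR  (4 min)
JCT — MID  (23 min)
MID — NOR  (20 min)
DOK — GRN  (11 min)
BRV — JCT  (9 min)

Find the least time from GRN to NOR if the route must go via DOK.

27 min

Shortest GRN→DOK: GRN → DOK = 11
Shortest DOK→NOR: DOK → CEN → FIR → NOR = 16
Total via DOK: 11 + 16 = 27 min.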